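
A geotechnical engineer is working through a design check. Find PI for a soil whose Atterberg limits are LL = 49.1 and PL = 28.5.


Result: 20.6

Derivation:
Using PI = LL - PL
PI = 49.1 - 28.5
PI = 20.6


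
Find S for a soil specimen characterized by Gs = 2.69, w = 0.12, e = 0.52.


Result: 0.6208

Derivation:
Using S = Gs * w / e
S = 2.69 * 0.12 / 0.52
S = 0.6208


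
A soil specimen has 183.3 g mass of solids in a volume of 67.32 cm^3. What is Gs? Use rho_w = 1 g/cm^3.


Result: 2.723

Derivation:
Using Gs = m_s / (V_s * rho_w)
Since rho_w = 1 g/cm^3:
Gs = 183.3 / 67.32
Gs = 2.723


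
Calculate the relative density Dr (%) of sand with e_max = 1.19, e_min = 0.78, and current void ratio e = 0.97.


Using Dr = (e_max - e) / (e_max - e_min) * 100
e_max - e = 1.19 - 0.97 = 0.22
e_max - e_min = 1.19 - 0.78 = 0.41
Dr = 0.22 / 0.41 * 100
Dr = 53.66 %


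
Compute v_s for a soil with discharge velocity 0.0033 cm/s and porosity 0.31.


Using v_s = v_d / n
v_s = 0.0033 / 0.31
v_s = 0.01065 cm/s


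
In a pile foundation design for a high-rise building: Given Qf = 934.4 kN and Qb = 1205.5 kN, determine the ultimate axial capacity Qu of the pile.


Using Qu = Qf + Qb
Qu = 934.4 + 1205.5
Qu = 2139.9 kN


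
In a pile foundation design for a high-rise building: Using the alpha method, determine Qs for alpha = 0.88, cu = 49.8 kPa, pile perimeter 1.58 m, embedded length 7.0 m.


Using Qs = alpha * cu * perimeter * L
Qs = 0.88 * 49.8 * 1.58 * 7.0
Qs = 484.69 kN


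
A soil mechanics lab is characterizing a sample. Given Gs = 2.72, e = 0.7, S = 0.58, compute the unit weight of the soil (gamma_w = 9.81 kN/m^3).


Using gamma = gamma_w * (Gs + S*e) / (1 + e)
Numerator: Gs + S*e = 2.72 + 0.58*0.7 = 3.126
Denominator: 1 + e = 1 + 0.7 = 1.7
gamma = 9.81 * 3.126 / 1.7
gamma = 18.039 kN/m^3


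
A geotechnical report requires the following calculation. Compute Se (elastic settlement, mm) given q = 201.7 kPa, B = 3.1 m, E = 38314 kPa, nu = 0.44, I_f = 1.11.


Using Se = q * B * (1 - nu^2) * I_f / E
1 - nu^2 = 1 - 0.44^2 = 0.8064
Se = 201.7 * 3.1 * 0.8064 * 1.11 / 38314
Se = 0.014608 m
Convert to mm: Se = 0.014608 * 1000 = 14.608 mm


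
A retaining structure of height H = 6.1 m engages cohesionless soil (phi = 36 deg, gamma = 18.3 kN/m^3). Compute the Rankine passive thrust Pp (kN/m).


Compute passive earth pressure coefficient:
Kp = tan^2(45 + phi/2) = tan^2(63.0) = 3.85184
Compute passive force:
Pp = 0.5 * Kp * gamma * H^2
Pp = 0.5 * 3.85184 * 18.3 * 6.1^2
Pp = 1311.44 kN/m


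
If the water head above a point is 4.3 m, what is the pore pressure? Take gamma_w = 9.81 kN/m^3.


Using u = gamma_w * h_w
u = 9.81 * 4.3
u = 42.18 kPa


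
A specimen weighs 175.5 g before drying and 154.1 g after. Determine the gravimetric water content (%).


Result: 13.89 %

Derivation:
Using w = (m_wet - m_dry) / m_dry * 100
m_wet - m_dry = 175.5 - 154.1 = 21.4 g
w = 21.4 / 154.1 * 100
w = 13.89 %


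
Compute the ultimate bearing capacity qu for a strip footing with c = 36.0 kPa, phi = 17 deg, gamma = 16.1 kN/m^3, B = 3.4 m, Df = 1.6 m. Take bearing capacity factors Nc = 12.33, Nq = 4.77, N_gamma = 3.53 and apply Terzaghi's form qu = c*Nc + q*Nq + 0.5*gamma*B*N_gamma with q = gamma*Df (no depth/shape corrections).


Compute qu = c*Nc + gamma*Df*Nq + 0.5*gamma*B*N_gamma
Term 1: 36.0 * 12.33 = 443.88
Term 2: 16.1 * 1.6 * 4.77 = 122.8752
Term 3: 0.5 * 16.1 * 3.4 * 3.53 = 96.6161
qu = 443.88 + 122.8752 + 96.6161
qu = 663.37 kPa


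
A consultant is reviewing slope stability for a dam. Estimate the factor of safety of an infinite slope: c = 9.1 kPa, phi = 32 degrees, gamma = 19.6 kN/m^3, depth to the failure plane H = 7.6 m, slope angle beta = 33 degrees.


Result: 1.096

Derivation:
Using Fs = c / (gamma*H*sin(beta)*cos(beta)) + tan(phi)/tan(beta)
Cohesion contribution = 9.1 / (19.6*7.6*sin(33)*cos(33))
Cohesion contribution = 0.133743
Friction contribution = tan(32)/tan(33) = 0.962214
Fs = 0.133743 + 0.962214
Fs = 1.096


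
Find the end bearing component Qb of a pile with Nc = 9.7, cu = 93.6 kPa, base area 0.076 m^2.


Using Qb = Nc * cu * Ab
Qb = 9.7 * 93.6 * 0.076
Qb = 69.0 kN


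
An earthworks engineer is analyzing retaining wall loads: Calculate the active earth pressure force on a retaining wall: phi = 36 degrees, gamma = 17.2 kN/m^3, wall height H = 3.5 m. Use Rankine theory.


Compute active earth pressure coefficient:
Ka = tan^2(45 - phi/2) = tan^2(27.0) = 0.259616
Compute active force:
Pa = 0.5 * Ka * gamma * H^2
Pa = 0.5 * 0.259616 * 17.2 * 3.5^2
Pa = 27.35 kN/m


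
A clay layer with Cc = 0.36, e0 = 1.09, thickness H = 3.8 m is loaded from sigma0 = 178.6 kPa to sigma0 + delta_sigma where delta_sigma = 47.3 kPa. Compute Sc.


Using Sc = Cc * H / (1 + e0) * log10((sigma0 + delta_sigma) / sigma0)
Stress ratio = (178.6 + 47.3) / 178.6 = 1.26484
log10(1.26484) = 0.102035
Cc * H / (1 + e0) = 0.36 * 3.8 / (1 + 1.09) = 0.654545
Sc = 0.654545 * 0.102035
Sc = 0.0668 m


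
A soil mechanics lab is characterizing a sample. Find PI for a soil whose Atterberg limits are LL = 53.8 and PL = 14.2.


Result: 39.6

Derivation:
Using PI = LL - PL
PI = 53.8 - 14.2
PI = 39.6


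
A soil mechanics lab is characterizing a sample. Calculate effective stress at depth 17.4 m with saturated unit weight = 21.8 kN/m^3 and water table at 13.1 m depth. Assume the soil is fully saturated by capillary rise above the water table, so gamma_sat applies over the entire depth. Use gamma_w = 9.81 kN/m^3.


Result: 337.14 kPa

Derivation:
Total stress = gamma_sat * depth
sigma = 21.8 * 17.4 = 379.32 kPa
Pore water pressure u = gamma_w * (depth - d_wt)
u = 9.81 * (17.4 - 13.1) = 42.183 kPa
Effective stress = sigma - u
sigma' = 379.32 - 42.183 = 337.14 kPa


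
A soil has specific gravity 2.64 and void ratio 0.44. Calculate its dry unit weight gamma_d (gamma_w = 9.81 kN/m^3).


Using gamma_d = Gs * gamma_w / (1 + e)
gamma_d = 2.64 * 9.81 / (1 + 0.44)
gamma_d = 2.64 * 9.81 / 1.44
gamma_d = 17.985 kN/m^3


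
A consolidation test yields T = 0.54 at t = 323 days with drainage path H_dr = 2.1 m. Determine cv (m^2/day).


Using cv = T * H_dr^2 / t
H_dr^2 = 2.1^2 = 4.41
cv = 0.54 * 4.41 / 323
cv = 0.00737 m^2/day


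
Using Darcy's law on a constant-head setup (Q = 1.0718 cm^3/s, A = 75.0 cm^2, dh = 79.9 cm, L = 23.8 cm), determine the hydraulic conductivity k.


Result: 0.004257 cm/s

Derivation:
Compute hydraulic gradient:
i = dh / L = 79.9 / 23.8 = 3.35714
Then apply Darcy's law:
k = Q / (A * i)
k = 1.0718 / (75.0 * 3.35714)
k = 1.0718 / 251.786
k = 0.004257 cm/s


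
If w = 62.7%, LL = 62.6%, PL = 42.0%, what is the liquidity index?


Result: 1.005

Derivation:
First compute the plasticity index:
PI = LL - PL = 62.6 - 42.0 = 20.6
Then compute the liquidity index:
LI = (w - PL) / PI
LI = (62.7 - 42.0) / 20.6
LI = 1.005


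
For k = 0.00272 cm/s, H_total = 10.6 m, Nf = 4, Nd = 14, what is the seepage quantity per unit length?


Convert k to m/s for unit consistency with H:
k = 0.00272 cm/s = 0.00272 / 100 m/s = 2.72e-05 m/s
Using q = k * H * Nf / Nd
Nf / Nd = 4 / 14 = 0.2857
q = 2.72e-05 * 10.6 * 0.2857
q = 8.238e-05 m^3/s per m


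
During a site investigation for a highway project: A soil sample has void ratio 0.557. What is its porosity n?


Using the relation n = e / (1 + e)
n = 0.557 / (1 + 0.557)
n = 0.557 / 1.557
n = 0.3577


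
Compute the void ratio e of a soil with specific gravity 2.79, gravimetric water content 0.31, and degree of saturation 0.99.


Using the relation e = Gs * w / S
e = 2.79 * 0.31 / 0.99
e = 0.8736


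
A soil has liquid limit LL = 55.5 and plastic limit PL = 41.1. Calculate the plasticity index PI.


Using PI = LL - PL
PI = 55.5 - 41.1
PI = 14.4


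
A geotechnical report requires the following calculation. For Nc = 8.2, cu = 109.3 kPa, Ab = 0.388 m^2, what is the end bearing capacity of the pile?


Result: 347.75 kN

Derivation:
Using Qb = Nc * cu * Ab
Qb = 8.2 * 109.3 * 0.388
Qb = 347.75 kN


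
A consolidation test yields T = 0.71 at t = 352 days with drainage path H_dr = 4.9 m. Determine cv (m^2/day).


Result: 0.04843 m^2/day

Derivation:
Using cv = T * H_dr^2 / t
H_dr^2 = 4.9^2 = 24.01
cv = 0.71 * 24.01 / 352
cv = 0.04843 m^2/day


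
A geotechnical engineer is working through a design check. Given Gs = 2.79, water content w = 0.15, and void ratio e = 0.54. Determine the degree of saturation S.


Using S = Gs * w / e
S = 2.79 * 0.15 / 0.54
S = 0.775


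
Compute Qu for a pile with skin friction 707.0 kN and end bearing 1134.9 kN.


Result: 1841.9 kN

Derivation:
Using Qu = Qf + Qb
Qu = 707.0 + 1134.9
Qu = 1841.9 kN


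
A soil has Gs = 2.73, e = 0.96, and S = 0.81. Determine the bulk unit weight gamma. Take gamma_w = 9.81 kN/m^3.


Using gamma = gamma_w * (Gs + S*e) / (1 + e)
Numerator: Gs + S*e = 2.73 + 0.81*0.96 = 3.5076
Denominator: 1 + e = 1 + 0.96 = 1.96
gamma = 9.81 * 3.5076 / 1.96
gamma = 17.556 kN/m^3


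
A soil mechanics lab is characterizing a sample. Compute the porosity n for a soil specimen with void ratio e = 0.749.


Result: 0.4282

Derivation:
Using the relation n = e / (1 + e)
n = 0.749 / (1 + 0.749)
n = 0.749 / 1.749
n = 0.4282


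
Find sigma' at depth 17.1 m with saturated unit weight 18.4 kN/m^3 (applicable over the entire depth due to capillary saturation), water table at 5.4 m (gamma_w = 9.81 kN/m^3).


Total stress = gamma_sat * depth
sigma = 18.4 * 17.1 = 314.64 kPa
Pore water pressure u = gamma_w * (depth - d_wt)
u = 9.81 * (17.1 - 5.4) = 114.777 kPa
Effective stress = sigma - u
sigma' = 314.64 - 114.777 = 199.86 kPa


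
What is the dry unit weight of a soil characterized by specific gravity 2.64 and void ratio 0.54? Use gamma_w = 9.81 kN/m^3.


Using gamma_d = Gs * gamma_w / (1 + e)
gamma_d = 2.64 * 9.81 / (1 + 0.54)
gamma_d = 2.64 * 9.81 / 1.54
gamma_d = 16.817 kN/m^3


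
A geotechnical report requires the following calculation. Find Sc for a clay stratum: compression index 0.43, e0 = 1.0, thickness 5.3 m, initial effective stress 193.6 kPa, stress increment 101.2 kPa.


Result: 0.2081 m

Derivation:
Using Sc = Cc * H / (1 + e0) * log10((sigma0 + delta_sigma) / sigma0)
Stress ratio = (193.6 + 101.2) / 193.6 = 1.52273
log10(1.52273) = 0.182622
Cc * H / (1 + e0) = 0.43 * 5.3 / (1 + 1.0) = 1.1395
Sc = 1.1395 * 0.182622
Sc = 0.2081 m


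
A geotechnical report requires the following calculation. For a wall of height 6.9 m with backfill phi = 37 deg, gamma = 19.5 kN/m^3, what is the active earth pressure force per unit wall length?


Result: 115.39 kN/m

Derivation:
Compute active earth pressure coefficient:
Ka = tan^2(45 - phi/2) = tan^2(26.5) = 0.248584
Compute active force:
Pa = 0.5 * Ka * gamma * H^2
Pa = 0.5 * 0.248584 * 19.5 * 6.9^2
Pa = 115.39 kN/m


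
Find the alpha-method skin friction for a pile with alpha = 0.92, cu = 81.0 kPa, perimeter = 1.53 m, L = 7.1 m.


Using Qs = alpha * cu * perimeter * L
Qs = 0.92 * 81.0 * 1.53 * 7.1
Qs = 809.51 kN


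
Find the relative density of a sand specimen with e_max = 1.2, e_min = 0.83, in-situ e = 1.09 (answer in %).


Result: 29.73 %

Derivation:
Using Dr = (e_max - e) / (e_max - e_min) * 100
e_max - e = 1.2 - 1.09 = 0.11
e_max - e_min = 1.2 - 0.83 = 0.37
Dr = 0.11 / 0.37 * 100
Dr = 29.73 %


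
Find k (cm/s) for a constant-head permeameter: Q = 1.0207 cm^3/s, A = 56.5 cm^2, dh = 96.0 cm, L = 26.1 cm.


Result: 0.004912 cm/s

Derivation:
Compute hydraulic gradient:
i = dh / L = 96.0 / 26.1 = 3.67816
Then apply Darcy's law:
k = Q / (A * i)
k = 1.0207 / (56.5 * 3.67816)
k = 1.0207 / 207.816
k = 0.004912 cm/s


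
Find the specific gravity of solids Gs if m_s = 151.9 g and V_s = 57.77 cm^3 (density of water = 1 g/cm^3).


Using Gs = m_s / (V_s * rho_w)
Since rho_w = 1 g/cm^3:
Gs = 151.9 / 57.77
Gs = 2.629


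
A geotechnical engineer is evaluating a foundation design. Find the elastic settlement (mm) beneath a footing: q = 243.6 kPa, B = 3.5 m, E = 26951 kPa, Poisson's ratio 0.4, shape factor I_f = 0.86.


Using Se = q * B * (1 - nu^2) * I_f / E
1 - nu^2 = 1 - 0.4^2 = 0.84
Se = 243.6 * 3.5 * 0.84 * 0.86 / 26951
Se = 0.022853 m
Convert to mm: Se = 0.022853 * 1000 = 22.853 mm


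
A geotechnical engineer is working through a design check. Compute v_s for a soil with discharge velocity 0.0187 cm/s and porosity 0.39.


Using v_s = v_d / n
v_s = 0.0187 / 0.39
v_s = 0.04795 cm/s


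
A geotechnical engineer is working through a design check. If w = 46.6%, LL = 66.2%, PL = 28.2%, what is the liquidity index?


Result: 0.484

Derivation:
First compute the plasticity index:
PI = LL - PL = 66.2 - 28.2 = 38.0
Then compute the liquidity index:
LI = (w - PL) / PI
LI = (46.6 - 28.2) / 38.0
LI = 0.484


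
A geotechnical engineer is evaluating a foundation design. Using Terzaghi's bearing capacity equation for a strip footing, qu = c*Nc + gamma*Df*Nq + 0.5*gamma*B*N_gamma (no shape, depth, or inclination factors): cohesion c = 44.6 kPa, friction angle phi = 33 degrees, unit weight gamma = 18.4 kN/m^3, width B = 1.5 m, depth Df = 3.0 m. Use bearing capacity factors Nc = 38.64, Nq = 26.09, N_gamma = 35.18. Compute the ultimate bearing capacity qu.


Compute qu = c*Nc + gamma*Df*Nq + 0.5*gamma*B*N_gamma
Term 1: 44.6 * 38.64 = 1723.344
Term 2: 18.4 * 3.0 * 26.09 = 1440.168
Term 3: 0.5 * 18.4 * 1.5 * 35.18 = 485.484
qu = 1723.344 + 1440.168 + 485.484
qu = 3649.0 kPa


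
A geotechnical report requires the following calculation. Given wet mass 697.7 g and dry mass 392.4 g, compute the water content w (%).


Using w = (m_wet - m_dry) / m_dry * 100
m_wet - m_dry = 697.7 - 392.4 = 305.3 g
w = 305.3 / 392.4 * 100
w = 77.8 %


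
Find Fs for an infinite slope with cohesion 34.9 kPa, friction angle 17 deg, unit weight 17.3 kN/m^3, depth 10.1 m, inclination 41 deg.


Using Fs = c / (gamma*H*sin(beta)*cos(beta)) + tan(phi)/tan(beta)
Cohesion contribution = 34.9 / (17.3*10.1*sin(41)*cos(41))
Cohesion contribution = 0.403399
Friction contribution = tan(17)/tan(41) = 0.351703
Fs = 0.403399 + 0.351703
Fs = 0.755


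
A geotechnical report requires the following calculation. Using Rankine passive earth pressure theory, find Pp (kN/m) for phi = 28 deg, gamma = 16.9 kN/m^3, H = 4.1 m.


Compute passive earth pressure coefficient:
Kp = tan^2(45 + phi/2) = tan^2(59.0) = 2.769826
Compute passive force:
Pp = 0.5 * Kp * gamma * H^2
Pp = 0.5 * 2.769826 * 16.9 * 4.1^2
Pp = 393.44 kN/m


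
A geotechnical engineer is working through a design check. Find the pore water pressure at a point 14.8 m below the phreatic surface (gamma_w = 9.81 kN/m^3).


Using u = gamma_w * h_w
u = 9.81 * 14.8
u = 145.19 kPa


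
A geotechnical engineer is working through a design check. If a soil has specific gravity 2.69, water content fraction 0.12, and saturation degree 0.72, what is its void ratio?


Result: 0.4483

Derivation:
Using the relation e = Gs * w / S
e = 2.69 * 0.12 / 0.72
e = 0.4483


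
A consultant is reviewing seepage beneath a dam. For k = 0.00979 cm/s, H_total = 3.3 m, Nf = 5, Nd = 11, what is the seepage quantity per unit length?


Result: 0.0001468 m^3/s per m

Derivation:
Convert k to m/s for unit consistency with H:
k = 0.00979 cm/s = 0.00979 / 100 m/s = 9.79e-05 m/s
Using q = k * H * Nf / Nd
Nf / Nd = 5 / 11 = 0.4545
q = 9.79e-05 * 3.3 * 0.4545
q = 0.0001468 m^3/s per m


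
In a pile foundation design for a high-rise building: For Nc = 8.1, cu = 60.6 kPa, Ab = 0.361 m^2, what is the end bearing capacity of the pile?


Result: 177.2 kN

Derivation:
Using Qb = Nc * cu * Ab
Qb = 8.1 * 60.6 * 0.361
Qb = 177.2 kN


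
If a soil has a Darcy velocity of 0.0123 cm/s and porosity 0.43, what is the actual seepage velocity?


Using v_s = v_d / n
v_s = 0.0123 / 0.43
v_s = 0.0286 cm/s


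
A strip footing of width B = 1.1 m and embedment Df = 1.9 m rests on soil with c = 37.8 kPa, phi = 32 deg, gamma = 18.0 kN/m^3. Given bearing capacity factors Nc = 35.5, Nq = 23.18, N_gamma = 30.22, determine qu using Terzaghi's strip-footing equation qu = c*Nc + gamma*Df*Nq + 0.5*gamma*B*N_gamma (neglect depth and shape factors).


Result: 2433.83 kPa

Derivation:
Compute qu = c*Nc + gamma*Df*Nq + 0.5*gamma*B*N_gamma
Term 1: 37.8 * 35.5 = 1341.9
Term 2: 18.0 * 1.9 * 23.18 = 792.756
Term 3: 0.5 * 18.0 * 1.1 * 30.22 = 299.178
qu = 1341.9 + 792.756 + 299.178
qu = 2433.83 kPa


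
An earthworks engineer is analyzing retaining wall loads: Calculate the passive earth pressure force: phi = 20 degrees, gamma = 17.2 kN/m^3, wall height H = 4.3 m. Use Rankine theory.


Compute passive earth pressure coefficient:
Kp = tan^2(45 + phi/2) = tan^2(55.0) = 2.039607
Compute passive force:
Pp = 0.5 * Kp * gamma * H^2
Pp = 0.5 * 2.039607 * 17.2 * 4.3^2
Pp = 324.33 kN/m


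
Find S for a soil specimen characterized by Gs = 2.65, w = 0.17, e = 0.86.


Using S = Gs * w / e
S = 2.65 * 0.17 / 0.86
S = 0.5238


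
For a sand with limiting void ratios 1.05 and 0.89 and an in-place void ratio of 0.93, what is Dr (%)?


Result: 75.0 %

Derivation:
Using Dr = (e_max - e) / (e_max - e_min) * 100
e_max - e = 1.05 - 0.93 = 0.12
e_max - e_min = 1.05 - 0.89 = 0.16
Dr = 0.12 / 0.16 * 100
Dr = 75.0 %


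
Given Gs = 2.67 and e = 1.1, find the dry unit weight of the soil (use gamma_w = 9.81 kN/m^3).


Result: 12.473 kN/m^3

Derivation:
Using gamma_d = Gs * gamma_w / (1 + e)
gamma_d = 2.67 * 9.81 / (1 + 1.1)
gamma_d = 2.67 * 9.81 / 2.1
gamma_d = 12.473 kN/m^3


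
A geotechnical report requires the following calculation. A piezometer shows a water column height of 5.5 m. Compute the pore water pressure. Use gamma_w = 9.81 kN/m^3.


Using u = gamma_w * h_w
u = 9.81 * 5.5
u = 53.96 kPa


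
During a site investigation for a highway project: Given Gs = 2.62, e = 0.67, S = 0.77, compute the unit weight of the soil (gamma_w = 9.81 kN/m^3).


Result: 18.421 kN/m^3

Derivation:
Using gamma = gamma_w * (Gs + S*e) / (1 + e)
Numerator: Gs + S*e = 2.62 + 0.77*0.67 = 3.1359
Denominator: 1 + e = 1 + 0.67 = 1.67
gamma = 9.81 * 3.1359 / 1.67
gamma = 18.421 kN/m^3


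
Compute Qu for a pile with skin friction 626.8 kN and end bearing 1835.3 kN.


Result: 2462.1 kN

Derivation:
Using Qu = Qf + Qb
Qu = 626.8 + 1835.3
Qu = 2462.1 kN


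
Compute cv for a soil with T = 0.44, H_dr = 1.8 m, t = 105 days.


Result: 0.01358 m^2/day

Derivation:
Using cv = T * H_dr^2 / t
H_dr^2 = 1.8^2 = 3.24
cv = 0.44 * 3.24 / 105
cv = 0.01358 m^2/day


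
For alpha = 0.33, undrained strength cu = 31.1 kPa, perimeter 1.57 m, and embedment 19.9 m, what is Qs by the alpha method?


Using Qs = alpha * cu * perimeter * L
Qs = 0.33 * 31.1 * 1.57 * 19.9
Qs = 320.65 kN


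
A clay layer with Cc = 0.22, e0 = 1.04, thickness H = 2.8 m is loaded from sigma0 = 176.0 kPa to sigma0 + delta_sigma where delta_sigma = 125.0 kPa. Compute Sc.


Using Sc = Cc * H / (1 + e0) * log10((sigma0 + delta_sigma) / sigma0)
Stress ratio = (176.0 + 125.0) / 176.0 = 1.71023
log10(1.71023) = 0.233054
Cc * H / (1 + e0) = 0.22 * 2.8 / (1 + 1.04) = 0.301961
Sc = 0.301961 * 0.233054
Sc = 0.0704 m


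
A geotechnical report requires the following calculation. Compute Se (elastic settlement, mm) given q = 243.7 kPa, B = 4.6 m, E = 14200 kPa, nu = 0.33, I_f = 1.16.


Using Se = q * B * (1 - nu^2) * I_f / E
1 - nu^2 = 1 - 0.33^2 = 0.8911
Se = 243.7 * 4.6 * 0.8911 * 1.16 / 14200
Se = 0.081604 m
Convert to mm: Se = 0.081604 * 1000 = 81.604 mm


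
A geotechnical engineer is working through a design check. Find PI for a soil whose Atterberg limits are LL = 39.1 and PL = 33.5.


Using PI = LL - PL
PI = 39.1 - 33.5
PI = 5.6


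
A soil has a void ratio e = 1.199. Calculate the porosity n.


Using the relation n = e / (1 + e)
n = 1.199 / (1 + 1.199)
n = 1.199 / 2.199
n = 0.5452


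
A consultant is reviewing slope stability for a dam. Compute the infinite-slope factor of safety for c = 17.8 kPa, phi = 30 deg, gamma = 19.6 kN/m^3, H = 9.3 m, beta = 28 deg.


Using Fs = c / (gamma*H*sin(beta)*cos(beta)) + tan(phi)/tan(beta)
Cohesion contribution = 17.8 / (19.6*9.3*sin(28)*cos(28))
Cohesion contribution = 0.235579
Friction contribution = tan(30)/tan(28) = 1.08584
Fs = 0.235579 + 1.08584
Fs = 1.321


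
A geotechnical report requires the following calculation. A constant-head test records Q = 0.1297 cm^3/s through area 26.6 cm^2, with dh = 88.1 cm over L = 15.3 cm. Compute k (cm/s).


Result: 0.000847 cm/s

Derivation:
Compute hydraulic gradient:
i = dh / L = 88.1 / 15.3 = 5.75817
Then apply Darcy's law:
k = Q / (A * i)
k = 0.1297 / (26.6 * 5.75817)
k = 0.1297 / 153.167
k = 0.000847 cm/s


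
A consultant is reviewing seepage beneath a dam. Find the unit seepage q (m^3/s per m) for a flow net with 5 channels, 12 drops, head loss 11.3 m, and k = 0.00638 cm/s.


Result: 0.0003004 m^3/s per m

Derivation:
Convert k to m/s for unit consistency with H:
k = 0.00638 cm/s = 0.00638 / 100 m/s = 6.38e-05 m/s
Using q = k * H * Nf / Nd
Nf / Nd = 5 / 12 = 0.4167
q = 6.38e-05 * 11.3 * 0.4167
q = 0.0003004 m^3/s per m


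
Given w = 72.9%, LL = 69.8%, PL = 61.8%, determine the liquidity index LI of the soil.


Result: 1.388

Derivation:
First compute the plasticity index:
PI = LL - PL = 69.8 - 61.8 = 8.0
Then compute the liquidity index:
LI = (w - PL) / PI
LI = (72.9 - 61.8) / 8.0
LI = 1.388


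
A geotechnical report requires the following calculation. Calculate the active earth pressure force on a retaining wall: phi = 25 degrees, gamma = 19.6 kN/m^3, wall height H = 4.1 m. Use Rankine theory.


Result: 66.86 kN/m

Derivation:
Compute active earth pressure coefficient:
Ka = tan^2(45 - phi/2) = tan^2(32.5) = 0.405859
Compute active force:
Pa = 0.5 * Ka * gamma * H^2
Pa = 0.5 * 0.405859 * 19.6 * 4.1^2
Pa = 66.86 kN/m


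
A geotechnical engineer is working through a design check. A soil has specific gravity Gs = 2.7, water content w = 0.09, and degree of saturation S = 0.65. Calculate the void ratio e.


Using the relation e = Gs * w / S
e = 2.7 * 0.09 / 0.65
e = 0.3738


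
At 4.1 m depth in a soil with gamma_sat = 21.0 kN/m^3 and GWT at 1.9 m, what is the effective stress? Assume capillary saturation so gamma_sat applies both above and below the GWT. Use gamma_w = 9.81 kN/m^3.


Result: 64.52 kPa

Derivation:
Total stress = gamma_sat * depth
sigma = 21.0 * 4.1 = 86.1 kPa
Pore water pressure u = gamma_w * (depth - d_wt)
u = 9.81 * (4.1 - 1.9) = 21.582 kPa
Effective stress = sigma - u
sigma' = 86.1 - 21.582 = 64.52 kPa


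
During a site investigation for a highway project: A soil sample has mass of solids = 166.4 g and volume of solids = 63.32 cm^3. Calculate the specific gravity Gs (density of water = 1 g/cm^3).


Using Gs = m_s / (V_s * rho_w)
Since rho_w = 1 g/cm^3:
Gs = 166.4 / 63.32
Gs = 2.628


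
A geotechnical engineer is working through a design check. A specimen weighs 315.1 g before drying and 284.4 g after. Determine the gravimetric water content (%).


Result: 10.79 %

Derivation:
Using w = (m_wet - m_dry) / m_dry * 100
m_wet - m_dry = 315.1 - 284.4 = 30.7 g
w = 30.7 / 284.4 * 100
w = 10.79 %


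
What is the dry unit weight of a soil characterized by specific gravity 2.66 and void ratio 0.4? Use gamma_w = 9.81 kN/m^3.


Result: 18.639 kN/m^3

Derivation:
Using gamma_d = Gs * gamma_w / (1 + e)
gamma_d = 2.66 * 9.81 / (1 + 0.4)
gamma_d = 2.66 * 9.81 / 1.4
gamma_d = 18.639 kN/m^3


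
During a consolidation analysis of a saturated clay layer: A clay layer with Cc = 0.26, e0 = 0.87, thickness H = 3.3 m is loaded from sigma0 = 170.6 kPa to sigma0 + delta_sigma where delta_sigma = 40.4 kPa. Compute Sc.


Result: 0.0424 m

Derivation:
Using Sc = Cc * H / (1 + e0) * log10((sigma0 + delta_sigma) / sigma0)
Stress ratio = (170.6 + 40.4) / 170.6 = 1.23681
log10(1.23681) = 0.0923034
Cc * H / (1 + e0) = 0.26 * 3.3 / (1 + 0.87) = 0.458824
Sc = 0.458824 * 0.0923034
Sc = 0.0424 m


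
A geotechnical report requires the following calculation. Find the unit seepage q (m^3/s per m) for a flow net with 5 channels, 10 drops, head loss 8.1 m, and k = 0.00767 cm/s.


Convert k to m/s for unit consistency with H:
k = 0.00767 cm/s = 0.00767 / 100 m/s = 7.67e-05 m/s
Using q = k * H * Nf / Nd
Nf / Nd = 5 / 10 = 0.5
q = 7.67e-05 * 8.1 * 0.5
q = 0.0003106 m^3/s per m


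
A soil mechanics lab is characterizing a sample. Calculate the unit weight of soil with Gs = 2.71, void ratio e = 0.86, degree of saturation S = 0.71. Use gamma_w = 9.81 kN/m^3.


Using gamma = gamma_w * (Gs + S*e) / (1 + e)
Numerator: Gs + S*e = 2.71 + 0.71*0.86 = 3.3206
Denominator: 1 + e = 1 + 0.86 = 1.86
gamma = 9.81 * 3.3206 / 1.86
gamma = 17.513 kN/m^3


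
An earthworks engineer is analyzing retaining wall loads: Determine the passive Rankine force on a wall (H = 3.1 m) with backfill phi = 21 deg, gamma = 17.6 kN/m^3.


Compute passive earth pressure coefficient:
Kp = tan^2(45 + phi/2) = tan^2(55.5) = 2.117051
Compute passive force:
Pp = 0.5 * Kp * gamma * H^2
Pp = 0.5 * 2.117051 * 17.6 * 3.1^2
Pp = 179.03 kN/m


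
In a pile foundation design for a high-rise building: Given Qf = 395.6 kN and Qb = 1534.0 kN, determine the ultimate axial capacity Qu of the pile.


Result: 1929.6 kN

Derivation:
Using Qu = Qf + Qb
Qu = 395.6 + 1534.0
Qu = 1929.6 kN


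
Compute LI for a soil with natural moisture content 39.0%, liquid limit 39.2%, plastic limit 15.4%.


Result: 0.992

Derivation:
First compute the plasticity index:
PI = LL - PL = 39.2 - 15.4 = 23.8
Then compute the liquidity index:
LI = (w - PL) / PI
LI = (39.0 - 15.4) / 23.8
LI = 0.992


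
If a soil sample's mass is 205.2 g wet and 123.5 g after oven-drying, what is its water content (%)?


Using w = (m_wet - m_dry) / m_dry * 100
m_wet - m_dry = 205.2 - 123.5 = 81.7 g
w = 81.7 / 123.5 * 100
w = 66.15 %


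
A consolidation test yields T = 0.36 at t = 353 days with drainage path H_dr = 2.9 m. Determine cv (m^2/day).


Result: 0.00858 m^2/day

Derivation:
Using cv = T * H_dr^2 / t
H_dr^2 = 2.9^2 = 8.41
cv = 0.36 * 8.41 / 353
cv = 0.00858 m^2/day


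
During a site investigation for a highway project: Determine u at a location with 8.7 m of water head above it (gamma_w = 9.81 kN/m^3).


Using u = gamma_w * h_w
u = 9.81 * 8.7
u = 85.35 kPa


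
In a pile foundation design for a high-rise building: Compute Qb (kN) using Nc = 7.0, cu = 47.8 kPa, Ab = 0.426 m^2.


Result: 142.54 kN

Derivation:
Using Qb = Nc * cu * Ab
Qb = 7.0 * 47.8 * 0.426
Qb = 142.54 kN


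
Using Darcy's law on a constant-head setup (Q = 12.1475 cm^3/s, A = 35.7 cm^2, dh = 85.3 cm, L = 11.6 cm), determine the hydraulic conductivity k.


Result: 0.046273 cm/s

Derivation:
Compute hydraulic gradient:
i = dh / L = 85.3 / 11.6 = 7.35345
Then apply Darcy's law:
k = Q / (A * i)
k = 12.1475 / (35.7 * 7.35345)
k = 12.1475 / 262.518
k = 0.046273 cm/s


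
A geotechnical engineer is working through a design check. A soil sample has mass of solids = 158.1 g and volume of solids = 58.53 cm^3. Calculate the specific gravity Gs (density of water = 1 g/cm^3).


Result: 2.701

Derivation:
Using Gs = m_s / (V_s * rho_w)
Since rho_w = 1 g/cm^3:
Gs = 158.1 / 58.53
Gs = 2.701


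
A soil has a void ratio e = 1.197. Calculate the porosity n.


Using the relation n = e / (1 + e)
n = 1.197 / (1 + 1.197)
n = 1.197 / 2.197
n = 0.5448


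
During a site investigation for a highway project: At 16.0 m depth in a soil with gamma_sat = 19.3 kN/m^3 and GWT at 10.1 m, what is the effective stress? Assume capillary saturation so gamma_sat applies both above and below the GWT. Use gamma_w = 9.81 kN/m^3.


Total stress = gamma_sat * depth
sigma = 19.3 * 16.0 = 308.8 kPa
Pore water pressure u = gamma_w * (depth - d_wt)
u = 9.81 * (16.0 - 10.1) = 57.879 kPa
Effective stress = sigma - u
sigma' = 308.8 - 57.879 = 250.92 kPa


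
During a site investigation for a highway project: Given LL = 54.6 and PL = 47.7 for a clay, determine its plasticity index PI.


Using PI = LL - PL
PI = 54.6 - 47.7
PI = 6.9


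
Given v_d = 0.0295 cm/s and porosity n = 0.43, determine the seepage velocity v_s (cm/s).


Using v_s = v_d / n
v_s = 0.0295 / 0.43
v_s = 0.0686 cm/s


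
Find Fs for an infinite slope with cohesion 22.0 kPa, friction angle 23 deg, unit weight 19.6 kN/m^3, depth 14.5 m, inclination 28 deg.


Result: 0.985

Derivation:
Using Fs = c / (gamma*H*sin(beta)*cos(beta)) + tan(phi)/tan(beta)
Cohesion contribution = 22.0 / (19.6*14.5*sin(28)*cos(28))
Cohesion contribution = 0.186747
Friction contribution = tan(23)/tan(28) = 0.798321
Fs = 0.186747 + 0.798321
Fs = 0.985


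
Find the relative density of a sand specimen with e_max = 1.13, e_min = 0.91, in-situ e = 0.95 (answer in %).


Result: 81.82 %

Derivation:
Using Dr = (e_max - e) / (e_max - e_min) * 100
e_max - e = 1.13 - 0.95 = 0.18
e_max - e_min = 1.13 - 0.91 = 0.22
Dr = 0.18 / 0.22 * 100
Dr = 81.82 %


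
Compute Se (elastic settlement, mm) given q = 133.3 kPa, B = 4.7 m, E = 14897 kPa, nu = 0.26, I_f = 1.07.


Result: 41.958 mm

Derivation:
Using Se = q * B * (1 - nu^2) * I_f / E
1 - nu^2 = 1 - 0.26^2 = 0.9324
Se = 133.3 * 4.7 * 0.9324 * 1.07 / 14897
Se = 0.041958 m
Convert to mm: Se = 0.041958 * 1000 = 41.958 mm


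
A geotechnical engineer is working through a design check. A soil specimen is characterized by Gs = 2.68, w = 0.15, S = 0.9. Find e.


Result: 0.4467

Derivation:
Using the relation e = Gs * w / S
e = 2.68 * 0.15 / 0.9
e = 0.4467


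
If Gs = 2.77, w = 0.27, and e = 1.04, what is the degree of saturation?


Result: 0.7191

Derivation:
Using S = Gs * w / e
S = 2.77 * 0.27 / 1.04
S = 0.7191


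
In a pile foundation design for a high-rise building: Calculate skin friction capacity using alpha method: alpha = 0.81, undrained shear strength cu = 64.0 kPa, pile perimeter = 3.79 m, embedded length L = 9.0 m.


Using Qs = alpha * cu * perimeter * L
Qs = 0.81 * 64.0 * 3.79 * 9.0
Qs = 1768.26 kN


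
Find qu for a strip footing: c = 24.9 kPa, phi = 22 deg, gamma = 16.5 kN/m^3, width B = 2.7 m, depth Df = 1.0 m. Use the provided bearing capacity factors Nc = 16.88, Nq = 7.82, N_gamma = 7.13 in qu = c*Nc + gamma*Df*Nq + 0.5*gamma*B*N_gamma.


Compute qu = c*Nc + gamma*Df*Nq + 0.5*gamma*B*N_gamma
Term 1: 24.9 * 16.88 = 420.312
Term 2: 16.5 * 1.0 * 7.82 = 129.03
Term 3: 0.5 * 16.5 * 2.7 * 7.13 = 158.82075
qu = 420.312 + 129.03 + 158.82075
qu = 708.16 kPa


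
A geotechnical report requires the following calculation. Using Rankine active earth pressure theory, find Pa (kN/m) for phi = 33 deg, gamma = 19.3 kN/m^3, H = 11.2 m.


Compute active earth pressure coefficient:
Ka = tan^2(45 - phi/2) = tan^2(28.5) = 0.294801
Compute active force:
Pa = 0.5 * Ka * gamma * H^2
Pa = 0.5 * 0.294801 * 19.3 * 11.2^2
Pa = 356.86 kN/m


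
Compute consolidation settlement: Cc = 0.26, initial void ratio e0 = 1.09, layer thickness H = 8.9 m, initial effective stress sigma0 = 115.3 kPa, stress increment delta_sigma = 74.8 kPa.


Result: 0.2404 m

Derivation:
Using Sc = Cc * H / (1 + e0) * log10((sigma0 + delta_sigma) / sigma0)
Stress ratio = (115.3 + 74.8) / 115.3 = 1.64874
log10(1.64874) = 0.217153
Cc * H / (1 + e0) = 0.26 * 8.9 / (1 + 1.09) = 1.10718
Sc = 1.10718 * 0.217153
Sc = 0.2404 m


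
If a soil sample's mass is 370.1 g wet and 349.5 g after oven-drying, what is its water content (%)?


Using w = (m_wet - m_dry) / m_dry * 100
m_wet - m_dry = 370.1 - 349.5 = 20.6 g
w = 20.6 / 349.5 * 100
w = 5.89 %


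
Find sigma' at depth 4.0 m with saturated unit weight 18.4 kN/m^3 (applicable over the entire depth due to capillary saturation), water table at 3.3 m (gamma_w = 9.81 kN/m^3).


Result: 66.73 kPa

Derivation:
Total stress = gamma_sat * depth
sigma = 18.4 * 4.0 = 73.6 kPa
Pore water pressure u = gamma_w * (depth - d_wt)
u = 9.81 * (4.0 - 3.3) = 6.867 kPa
Effective stress = sigma - u
sigma' = 73.6 - 6.867 = 66.73 kPa


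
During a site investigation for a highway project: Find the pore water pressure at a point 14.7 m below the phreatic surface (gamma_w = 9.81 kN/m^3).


Using u = gamma_w * h_w
u = 9.81 * 14.7
u = 144.21 kPa


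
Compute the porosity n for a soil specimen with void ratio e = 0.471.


Result: 0.3202

Derivation:
Using the relation n = e / (1 + e)
n = 0.471 / (1 + 0.471)
n = 0.471 / 1.471
n = 0.3202


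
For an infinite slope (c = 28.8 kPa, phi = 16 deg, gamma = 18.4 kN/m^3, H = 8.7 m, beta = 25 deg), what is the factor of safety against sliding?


Result: 1.085

Derivation:
Using Fs = c / (gamma*H*sin(beta)*cos(beta)) + tan(phi)/tan(beta)
Cohesion contribution = 28.8 / (18.4*8.7*sin(25)*cos(25))
Cohesion contribution = 0.469712
Friction contribution = tan(16)/tan(25) = 0.614927
Fs = 0.469712 + 0.614927
Fs = 1.085


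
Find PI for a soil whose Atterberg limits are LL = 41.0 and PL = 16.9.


Using PI = LL - PL
PI = 41.0 - 16.9
PI = 24.1


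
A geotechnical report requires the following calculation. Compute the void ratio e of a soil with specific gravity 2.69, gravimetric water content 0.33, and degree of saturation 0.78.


Using the relation e = Gs * w / S
e = 2.69 * 0.33 / 0.78
e = 1.1381


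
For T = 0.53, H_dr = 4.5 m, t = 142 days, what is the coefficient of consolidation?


Using cv = T * H_dr^2 / t
H_dr^2 = 4.5^2 = 20.25
cv = 0.53 * 20.25 / 142
cv = 0.07558 m^2/day


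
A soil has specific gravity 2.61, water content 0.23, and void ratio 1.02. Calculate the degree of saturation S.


Result: 0.5885

Derivation:
Using S = Gs * w / e
S = 2.61 * 0.23 / 1.02
S = 0.5885


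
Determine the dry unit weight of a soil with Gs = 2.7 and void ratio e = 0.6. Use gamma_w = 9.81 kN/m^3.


Using gamma_d = Gs * gamma_w / (1 + e)
gamma_d = 2.7 * 9.81 / (1 + 0.6)
gamma_d = 2.7 * 9.81 / 1.6
gamma_d = 16.554 kN/m^3


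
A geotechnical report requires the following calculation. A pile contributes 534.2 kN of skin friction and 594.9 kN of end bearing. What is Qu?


Result: 1129.1 kN

Derivation:
Using Qu = Qf + Qb
Qu = 534.2 + 594.9
Qu = 1129.1 kN


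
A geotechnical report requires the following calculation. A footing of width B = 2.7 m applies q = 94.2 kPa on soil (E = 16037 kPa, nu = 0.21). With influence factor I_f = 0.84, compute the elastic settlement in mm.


Result: 12.735 mm

Derivation:
Using Se = q * B * (1 - nu^2) * I_f / E
1 - nu^2 = 1 - 0.21^2 = 0.9559
Se = 94.2 * 2.7 * 0.9559 * 0.84 / 16037
Se = 0.012735 m
Convert to mm: Se = 0.012735 * 1000 = 12.735 mm


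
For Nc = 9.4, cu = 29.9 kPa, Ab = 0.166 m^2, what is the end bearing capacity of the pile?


Using Qb = Nc * cu * Ab
Qb = 9.4 * 29.9 * 0.166
Qb = 46.66 kN


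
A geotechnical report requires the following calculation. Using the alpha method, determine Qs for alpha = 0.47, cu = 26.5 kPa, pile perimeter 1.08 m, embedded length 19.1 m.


Result: 256.92 kN

Derivation:
Using Qs = alpha * cu * perimeter * L
Qs = 0.47 * 26.5 * 1.08 * 19.1
Qs = 256.92 kN


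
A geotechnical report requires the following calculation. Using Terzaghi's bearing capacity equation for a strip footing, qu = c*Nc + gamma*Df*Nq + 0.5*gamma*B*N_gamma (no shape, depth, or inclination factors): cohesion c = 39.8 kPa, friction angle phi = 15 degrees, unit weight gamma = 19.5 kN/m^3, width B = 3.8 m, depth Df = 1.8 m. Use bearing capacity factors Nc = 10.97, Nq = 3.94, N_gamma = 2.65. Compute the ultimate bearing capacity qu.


Compute qu = c*Nc + gamma*Df*Nq + 0.5*gamma*B*N_gamma
Term 1: 39.8 * 10.97 = 436.606
Term 2: 19.5 * 1.8 * 3.94 = 138.294
Term 3: 0.5 * 19.5 * 3.8 * 2.65 = 98.1825
qu = 436.606 + 138.294 + 98.1825
qu = 673.08 kPa


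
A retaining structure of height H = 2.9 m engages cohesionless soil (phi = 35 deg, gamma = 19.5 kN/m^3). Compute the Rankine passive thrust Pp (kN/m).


Compute passive earth pressure coefficient:
Kp = tan^2(45 + phi/2) = tan^2(62.5) = 3.690172
Compute passive force:
Pp = 0.5 * Kp * gamma * H^2
Pp = 0.5 * 3.690172 * 19.5 * 2.9^2
Pp = 302.58 kN/m


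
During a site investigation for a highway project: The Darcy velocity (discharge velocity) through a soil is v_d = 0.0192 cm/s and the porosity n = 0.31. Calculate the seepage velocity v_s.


Using v_s = v_d / n
v_s = 0.0192 / 0.31
v_s = 0.06194 cm/s


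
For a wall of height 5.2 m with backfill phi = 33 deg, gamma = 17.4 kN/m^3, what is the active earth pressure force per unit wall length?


Result: 69.35 kN/m

Derivation:
Compute active earth pressure coefficient:
Ka = tan^2(45 - phi/2) = tan^2(28.5) = 0.294801
Compute active force:
Pa = 0.5 * Ka * gamma * H^2
Pa = 0.5 * 0.294801 * 17.4 * 5.2^2
Pa = 69.35 kN/m


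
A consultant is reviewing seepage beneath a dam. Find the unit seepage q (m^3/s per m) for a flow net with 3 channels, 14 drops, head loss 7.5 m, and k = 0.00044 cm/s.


Result: 7.071e-06 m^3/s per m

Derivation:
Convert k to m/s for unit consistency with H:
k = 0.00044 cm/s = 0.00044 / 100 m/s = 4.4e-06 m/s
Using q = k * H * Nf / Nd
Nf / Nd = 3 / 14 = 0.2143
q = 4.4e-06 * 7.5 * 0.2143
q = 7.071e-06 m^3/s per m


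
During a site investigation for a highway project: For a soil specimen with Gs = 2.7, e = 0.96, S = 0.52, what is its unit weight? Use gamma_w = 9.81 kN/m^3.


Using gamma = gamma_w * (Gs + S*e) / (1 + e)
Numerator: Gs + S*e = 2.7 + 0.52*0.96 = 3.1992
Denominator: 1 + e = 1 + 0.96 = 1.96
gamma = 9.81 * 3.1992 / 1.96
gamma = 16.012 kN/m^3


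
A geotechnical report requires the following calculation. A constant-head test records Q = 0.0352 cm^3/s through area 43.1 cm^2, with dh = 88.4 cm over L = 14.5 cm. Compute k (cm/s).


Compute hydraulic gradient:
i = dh / L = 88.4 / 14.5 = 6.09655
Then apply Darcy's law:
k = Q / (A * i)
k = 0.0352 / (43.1 * 6.09655)
k = 0.0352 / 262.761
k = 0.000134 cm/s


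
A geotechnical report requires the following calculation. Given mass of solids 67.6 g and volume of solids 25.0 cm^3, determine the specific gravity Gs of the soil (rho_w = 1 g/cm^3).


Using Gs = m_s / (V_s * rho_w)
Since rho_w = 1 g/cm^3:
Gs = 67.6 / 25.0
Gs = 2.704


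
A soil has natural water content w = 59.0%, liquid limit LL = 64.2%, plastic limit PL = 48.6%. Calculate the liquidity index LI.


First compute the plasticity index:
PI = LL - PL = 64.2 - 48.6 = 15.6
Then compute the liquidity index:
LI = (w - PL) / PI
LI = (59.0 - 48.6) / 15.6
LI = 0.667


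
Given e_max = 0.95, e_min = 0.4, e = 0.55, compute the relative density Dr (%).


Using Dr = (e_max - e) / (e_max - e_min) * 100
e_max - e = 0.95 - 0.55 = 0.4
e_max - e_min = 0.95 - 0.4 = 0.55
Dr = 0.4 / 0.55 * 100
Dr = 72.73 %


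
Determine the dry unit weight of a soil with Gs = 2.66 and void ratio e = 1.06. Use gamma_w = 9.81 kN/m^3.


Using gamma_d = Gs * gamma_w / (1 + e)
gamma_d = 2.66 * 9.81 / (1 + 1.06)
gamma_d = 2.66 * 9.81 / 2.06
gamma_d = 12.667 kN/m^3


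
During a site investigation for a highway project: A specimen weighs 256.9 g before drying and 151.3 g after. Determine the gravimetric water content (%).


Result: 69.8 %

Derivation:
Using w = (m_wet - m_dry) / m_dry * 100
m_wet - m_dry = 256.9 - 151.3 = 105.6 g
w = 105.6 / 151.3 * 100
w = 69.8 %


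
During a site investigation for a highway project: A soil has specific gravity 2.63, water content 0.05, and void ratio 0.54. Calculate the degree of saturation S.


Using S = Gs * w / e
S = 2.63 * 0.05 / 0.54
S = 0.2435


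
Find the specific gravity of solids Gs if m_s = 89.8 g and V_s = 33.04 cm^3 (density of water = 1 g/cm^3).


Using Gs = m_s / (V_s * rho_w)
Since rho_w = 1 g/cm^3:
Gs = 89.8 / 33.04
Gs = 2.718


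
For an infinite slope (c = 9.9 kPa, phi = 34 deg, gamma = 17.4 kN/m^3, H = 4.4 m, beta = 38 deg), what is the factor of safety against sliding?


Result: 1.13

Derivation:
Using Fs = c / (gamma*H*sin(beta)*cos(beta)) + tan(phi)/tan(beta)
Cohesion contribution = 9.9 / (17.4*4.4*sin(38)*cos(38))
Cohesion contribution = 0.266538
Friction contribution = tan(34)/tan(38) = 0.863332
Fs = 0.266538 + 0.863332
Fs = 1.13
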